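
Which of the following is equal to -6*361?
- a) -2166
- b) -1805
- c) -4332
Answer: a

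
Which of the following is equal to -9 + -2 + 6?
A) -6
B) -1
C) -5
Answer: C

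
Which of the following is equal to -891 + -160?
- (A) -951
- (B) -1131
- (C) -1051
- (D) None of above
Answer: C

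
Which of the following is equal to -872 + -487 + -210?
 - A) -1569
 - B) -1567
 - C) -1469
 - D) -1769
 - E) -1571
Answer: A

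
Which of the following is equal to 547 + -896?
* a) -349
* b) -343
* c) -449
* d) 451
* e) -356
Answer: a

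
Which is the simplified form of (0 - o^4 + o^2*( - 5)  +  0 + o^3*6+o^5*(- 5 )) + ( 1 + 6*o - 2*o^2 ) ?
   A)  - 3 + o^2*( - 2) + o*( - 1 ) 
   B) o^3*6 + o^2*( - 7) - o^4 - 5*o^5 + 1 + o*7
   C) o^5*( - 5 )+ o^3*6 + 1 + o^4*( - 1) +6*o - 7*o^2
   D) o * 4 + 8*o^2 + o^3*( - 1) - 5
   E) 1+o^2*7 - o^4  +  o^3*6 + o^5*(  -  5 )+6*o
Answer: C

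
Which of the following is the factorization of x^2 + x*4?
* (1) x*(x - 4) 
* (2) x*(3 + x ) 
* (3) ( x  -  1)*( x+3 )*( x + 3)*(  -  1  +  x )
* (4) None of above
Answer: 4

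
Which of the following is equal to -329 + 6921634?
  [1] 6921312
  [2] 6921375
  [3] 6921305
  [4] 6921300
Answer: 3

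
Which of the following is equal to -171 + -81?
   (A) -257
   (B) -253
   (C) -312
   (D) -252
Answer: D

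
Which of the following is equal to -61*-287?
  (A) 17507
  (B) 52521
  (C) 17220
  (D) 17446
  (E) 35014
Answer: A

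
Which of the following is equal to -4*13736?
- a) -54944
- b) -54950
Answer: a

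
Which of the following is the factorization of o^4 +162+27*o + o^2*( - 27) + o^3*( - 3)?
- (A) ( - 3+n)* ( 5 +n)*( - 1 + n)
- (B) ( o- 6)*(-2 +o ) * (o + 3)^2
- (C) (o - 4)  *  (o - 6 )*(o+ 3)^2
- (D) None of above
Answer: D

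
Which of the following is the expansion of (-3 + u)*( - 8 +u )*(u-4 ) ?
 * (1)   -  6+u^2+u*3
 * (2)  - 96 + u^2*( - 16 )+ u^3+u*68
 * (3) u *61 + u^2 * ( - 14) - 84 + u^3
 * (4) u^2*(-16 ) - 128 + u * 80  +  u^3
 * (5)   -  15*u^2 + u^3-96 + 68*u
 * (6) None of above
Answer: 5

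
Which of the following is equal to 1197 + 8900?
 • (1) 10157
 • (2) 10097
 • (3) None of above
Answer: 2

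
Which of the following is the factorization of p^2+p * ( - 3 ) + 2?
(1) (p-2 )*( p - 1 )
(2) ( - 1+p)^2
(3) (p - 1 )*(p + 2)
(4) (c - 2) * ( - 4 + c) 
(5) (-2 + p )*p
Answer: 1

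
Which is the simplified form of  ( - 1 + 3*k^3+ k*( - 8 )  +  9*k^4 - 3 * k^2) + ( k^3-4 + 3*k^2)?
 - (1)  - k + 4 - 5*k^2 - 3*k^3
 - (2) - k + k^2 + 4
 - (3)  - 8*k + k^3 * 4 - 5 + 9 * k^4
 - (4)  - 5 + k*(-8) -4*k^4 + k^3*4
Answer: 3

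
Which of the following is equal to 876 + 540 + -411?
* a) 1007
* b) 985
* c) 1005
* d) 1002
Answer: c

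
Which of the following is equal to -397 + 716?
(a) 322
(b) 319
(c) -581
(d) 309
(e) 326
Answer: b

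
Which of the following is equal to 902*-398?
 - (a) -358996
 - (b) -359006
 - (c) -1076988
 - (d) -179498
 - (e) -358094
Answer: a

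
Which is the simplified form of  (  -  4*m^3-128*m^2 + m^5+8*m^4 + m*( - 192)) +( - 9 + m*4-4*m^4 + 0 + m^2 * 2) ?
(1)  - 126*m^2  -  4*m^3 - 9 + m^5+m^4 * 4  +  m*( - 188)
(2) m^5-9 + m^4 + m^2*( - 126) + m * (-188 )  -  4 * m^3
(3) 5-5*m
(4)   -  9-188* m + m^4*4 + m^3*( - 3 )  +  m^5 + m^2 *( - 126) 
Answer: 1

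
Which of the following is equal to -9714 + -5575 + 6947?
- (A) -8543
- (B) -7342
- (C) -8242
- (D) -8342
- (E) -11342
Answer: D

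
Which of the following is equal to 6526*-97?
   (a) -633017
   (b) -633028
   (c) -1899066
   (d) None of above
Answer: d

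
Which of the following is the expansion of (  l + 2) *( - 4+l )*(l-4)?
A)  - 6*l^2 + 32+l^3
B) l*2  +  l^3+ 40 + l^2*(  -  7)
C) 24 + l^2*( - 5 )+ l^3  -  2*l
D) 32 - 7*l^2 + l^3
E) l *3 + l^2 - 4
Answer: A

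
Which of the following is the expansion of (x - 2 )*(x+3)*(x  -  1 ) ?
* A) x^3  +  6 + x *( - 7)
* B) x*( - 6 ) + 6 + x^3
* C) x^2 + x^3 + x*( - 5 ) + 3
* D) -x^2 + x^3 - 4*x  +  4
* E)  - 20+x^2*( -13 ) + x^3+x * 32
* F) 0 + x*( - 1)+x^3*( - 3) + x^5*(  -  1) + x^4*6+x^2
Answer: A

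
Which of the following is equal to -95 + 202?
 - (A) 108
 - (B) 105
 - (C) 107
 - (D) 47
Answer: C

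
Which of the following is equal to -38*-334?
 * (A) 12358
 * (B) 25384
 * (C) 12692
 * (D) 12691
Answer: C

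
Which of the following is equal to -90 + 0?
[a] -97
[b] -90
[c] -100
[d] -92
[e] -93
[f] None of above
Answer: b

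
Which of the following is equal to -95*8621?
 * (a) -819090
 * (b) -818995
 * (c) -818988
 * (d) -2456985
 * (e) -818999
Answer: b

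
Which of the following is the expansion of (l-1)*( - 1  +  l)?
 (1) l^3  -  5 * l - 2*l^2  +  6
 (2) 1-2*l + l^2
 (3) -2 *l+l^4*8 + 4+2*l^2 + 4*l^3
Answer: 2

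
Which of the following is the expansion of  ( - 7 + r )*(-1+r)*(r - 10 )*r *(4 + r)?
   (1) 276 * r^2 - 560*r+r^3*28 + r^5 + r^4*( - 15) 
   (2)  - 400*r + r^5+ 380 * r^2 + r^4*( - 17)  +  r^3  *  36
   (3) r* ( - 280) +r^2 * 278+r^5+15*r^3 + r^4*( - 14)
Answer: 3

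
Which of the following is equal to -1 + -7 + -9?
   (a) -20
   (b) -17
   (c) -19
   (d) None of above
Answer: b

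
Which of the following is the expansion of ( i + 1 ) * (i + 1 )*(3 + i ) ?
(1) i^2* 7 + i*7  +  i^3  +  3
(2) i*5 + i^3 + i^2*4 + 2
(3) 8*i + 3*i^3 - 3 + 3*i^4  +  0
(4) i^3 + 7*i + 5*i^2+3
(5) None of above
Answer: 4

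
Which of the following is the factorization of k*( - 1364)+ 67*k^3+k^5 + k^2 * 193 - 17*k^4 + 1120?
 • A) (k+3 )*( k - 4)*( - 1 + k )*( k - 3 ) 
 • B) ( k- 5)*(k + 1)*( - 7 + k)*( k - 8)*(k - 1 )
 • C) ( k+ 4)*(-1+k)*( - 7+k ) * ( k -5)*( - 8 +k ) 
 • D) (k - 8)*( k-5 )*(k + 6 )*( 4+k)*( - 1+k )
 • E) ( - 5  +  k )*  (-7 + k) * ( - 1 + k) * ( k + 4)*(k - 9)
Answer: C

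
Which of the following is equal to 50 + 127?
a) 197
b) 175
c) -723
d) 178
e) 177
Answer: e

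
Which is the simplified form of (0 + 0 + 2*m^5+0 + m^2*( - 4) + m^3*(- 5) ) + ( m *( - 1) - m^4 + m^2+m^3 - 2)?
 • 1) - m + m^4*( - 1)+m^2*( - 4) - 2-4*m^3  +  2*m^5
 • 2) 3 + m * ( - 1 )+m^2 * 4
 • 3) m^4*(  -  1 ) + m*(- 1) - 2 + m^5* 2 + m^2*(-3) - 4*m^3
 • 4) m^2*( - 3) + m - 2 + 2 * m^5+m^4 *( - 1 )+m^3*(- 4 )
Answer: 3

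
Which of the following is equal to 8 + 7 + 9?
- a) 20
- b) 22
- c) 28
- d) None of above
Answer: d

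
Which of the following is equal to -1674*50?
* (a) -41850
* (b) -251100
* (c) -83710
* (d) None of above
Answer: d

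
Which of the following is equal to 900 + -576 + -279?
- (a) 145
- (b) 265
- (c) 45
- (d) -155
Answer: c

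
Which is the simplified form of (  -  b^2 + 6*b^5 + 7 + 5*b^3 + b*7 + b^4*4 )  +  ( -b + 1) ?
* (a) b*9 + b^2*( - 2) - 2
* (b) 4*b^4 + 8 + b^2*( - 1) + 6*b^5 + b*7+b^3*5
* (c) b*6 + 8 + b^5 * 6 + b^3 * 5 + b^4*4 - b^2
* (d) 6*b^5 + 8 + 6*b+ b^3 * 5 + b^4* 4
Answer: c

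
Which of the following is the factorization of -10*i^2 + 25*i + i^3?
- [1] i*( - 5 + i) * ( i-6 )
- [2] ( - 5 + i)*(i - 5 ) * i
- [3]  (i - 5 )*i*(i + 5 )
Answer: 2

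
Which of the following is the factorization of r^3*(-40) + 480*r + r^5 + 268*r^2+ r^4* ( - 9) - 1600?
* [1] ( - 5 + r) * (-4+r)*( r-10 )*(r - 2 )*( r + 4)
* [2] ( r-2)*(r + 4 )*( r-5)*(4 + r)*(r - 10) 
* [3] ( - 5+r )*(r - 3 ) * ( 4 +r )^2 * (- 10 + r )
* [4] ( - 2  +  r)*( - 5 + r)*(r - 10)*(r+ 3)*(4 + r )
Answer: 2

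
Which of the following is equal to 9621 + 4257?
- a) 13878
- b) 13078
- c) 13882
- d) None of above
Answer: a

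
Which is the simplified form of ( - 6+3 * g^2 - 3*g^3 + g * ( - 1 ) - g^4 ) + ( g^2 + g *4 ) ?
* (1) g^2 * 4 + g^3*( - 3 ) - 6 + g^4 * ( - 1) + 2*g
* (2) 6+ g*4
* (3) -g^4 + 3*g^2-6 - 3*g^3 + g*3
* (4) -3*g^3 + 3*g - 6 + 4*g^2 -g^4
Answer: 4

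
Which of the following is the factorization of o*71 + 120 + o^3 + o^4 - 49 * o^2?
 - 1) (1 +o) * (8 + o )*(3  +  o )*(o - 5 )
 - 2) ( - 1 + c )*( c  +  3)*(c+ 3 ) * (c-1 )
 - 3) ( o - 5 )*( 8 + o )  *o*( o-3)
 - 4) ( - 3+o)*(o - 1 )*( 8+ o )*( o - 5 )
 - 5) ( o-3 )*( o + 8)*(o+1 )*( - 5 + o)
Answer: 5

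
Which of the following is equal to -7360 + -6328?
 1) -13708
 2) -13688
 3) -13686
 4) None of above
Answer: 2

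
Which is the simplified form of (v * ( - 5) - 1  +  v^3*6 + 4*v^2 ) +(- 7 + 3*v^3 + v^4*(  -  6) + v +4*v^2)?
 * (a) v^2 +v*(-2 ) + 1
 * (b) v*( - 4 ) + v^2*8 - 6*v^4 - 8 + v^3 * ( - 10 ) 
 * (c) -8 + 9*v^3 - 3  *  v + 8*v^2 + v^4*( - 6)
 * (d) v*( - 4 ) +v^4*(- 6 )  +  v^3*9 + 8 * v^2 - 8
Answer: d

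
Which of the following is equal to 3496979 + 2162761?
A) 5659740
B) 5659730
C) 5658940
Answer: A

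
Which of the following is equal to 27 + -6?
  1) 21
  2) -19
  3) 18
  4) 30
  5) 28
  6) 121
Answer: 1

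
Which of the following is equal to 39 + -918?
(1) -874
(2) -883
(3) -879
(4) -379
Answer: 3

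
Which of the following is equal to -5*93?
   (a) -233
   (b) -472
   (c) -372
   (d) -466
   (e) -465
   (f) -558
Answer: e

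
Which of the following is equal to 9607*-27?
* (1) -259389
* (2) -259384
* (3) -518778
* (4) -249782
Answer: 1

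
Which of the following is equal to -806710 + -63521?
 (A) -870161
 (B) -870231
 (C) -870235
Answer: B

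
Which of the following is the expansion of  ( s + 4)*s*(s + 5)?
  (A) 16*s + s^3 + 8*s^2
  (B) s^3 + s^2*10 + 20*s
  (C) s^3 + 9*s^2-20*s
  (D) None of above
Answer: D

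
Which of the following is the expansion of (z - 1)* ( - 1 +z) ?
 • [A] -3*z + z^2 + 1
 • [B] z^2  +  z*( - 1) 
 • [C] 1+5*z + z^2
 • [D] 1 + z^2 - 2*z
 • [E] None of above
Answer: D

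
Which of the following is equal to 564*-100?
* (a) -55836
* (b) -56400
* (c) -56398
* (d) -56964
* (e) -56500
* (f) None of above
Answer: b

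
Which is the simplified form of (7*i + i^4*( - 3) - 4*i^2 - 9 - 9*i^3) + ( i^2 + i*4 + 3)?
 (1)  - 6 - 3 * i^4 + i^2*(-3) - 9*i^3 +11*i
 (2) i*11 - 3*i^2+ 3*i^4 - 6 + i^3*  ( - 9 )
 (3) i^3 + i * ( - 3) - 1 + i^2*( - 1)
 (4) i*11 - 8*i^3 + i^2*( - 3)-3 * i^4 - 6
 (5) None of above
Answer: 1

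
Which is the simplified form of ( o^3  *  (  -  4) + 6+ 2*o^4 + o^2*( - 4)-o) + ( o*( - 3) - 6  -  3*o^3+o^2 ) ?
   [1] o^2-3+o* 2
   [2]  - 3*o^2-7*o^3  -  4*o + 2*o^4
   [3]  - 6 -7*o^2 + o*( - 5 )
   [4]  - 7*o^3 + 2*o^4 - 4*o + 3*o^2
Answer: 2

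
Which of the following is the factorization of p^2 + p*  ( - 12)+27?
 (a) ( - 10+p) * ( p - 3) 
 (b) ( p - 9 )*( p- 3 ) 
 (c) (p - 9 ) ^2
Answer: b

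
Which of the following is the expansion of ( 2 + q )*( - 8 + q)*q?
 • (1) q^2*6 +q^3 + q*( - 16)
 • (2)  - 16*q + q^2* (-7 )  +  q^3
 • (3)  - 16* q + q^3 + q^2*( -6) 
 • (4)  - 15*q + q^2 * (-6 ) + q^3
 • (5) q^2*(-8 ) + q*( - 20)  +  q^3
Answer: 3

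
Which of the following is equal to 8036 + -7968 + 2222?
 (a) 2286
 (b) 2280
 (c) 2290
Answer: c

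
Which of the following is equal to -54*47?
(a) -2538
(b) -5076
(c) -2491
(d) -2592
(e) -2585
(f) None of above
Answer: a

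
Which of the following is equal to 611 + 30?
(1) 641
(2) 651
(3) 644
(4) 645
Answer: 1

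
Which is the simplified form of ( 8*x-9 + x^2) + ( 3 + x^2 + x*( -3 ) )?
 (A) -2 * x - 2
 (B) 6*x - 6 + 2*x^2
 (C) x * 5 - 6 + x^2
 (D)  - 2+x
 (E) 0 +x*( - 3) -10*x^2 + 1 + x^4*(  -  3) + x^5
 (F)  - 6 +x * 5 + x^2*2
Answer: F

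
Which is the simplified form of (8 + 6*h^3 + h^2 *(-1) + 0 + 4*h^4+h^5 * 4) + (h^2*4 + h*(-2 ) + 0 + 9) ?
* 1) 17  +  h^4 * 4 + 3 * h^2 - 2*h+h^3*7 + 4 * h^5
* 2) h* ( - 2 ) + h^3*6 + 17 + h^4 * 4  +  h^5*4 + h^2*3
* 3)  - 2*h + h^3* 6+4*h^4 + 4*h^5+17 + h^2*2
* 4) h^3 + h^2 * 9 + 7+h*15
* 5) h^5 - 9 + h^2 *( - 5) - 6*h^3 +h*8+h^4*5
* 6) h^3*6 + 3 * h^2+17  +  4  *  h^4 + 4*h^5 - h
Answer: 2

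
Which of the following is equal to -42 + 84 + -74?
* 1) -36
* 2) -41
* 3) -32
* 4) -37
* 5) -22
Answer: 3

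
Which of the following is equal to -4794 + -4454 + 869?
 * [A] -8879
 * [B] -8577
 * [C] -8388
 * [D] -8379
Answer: D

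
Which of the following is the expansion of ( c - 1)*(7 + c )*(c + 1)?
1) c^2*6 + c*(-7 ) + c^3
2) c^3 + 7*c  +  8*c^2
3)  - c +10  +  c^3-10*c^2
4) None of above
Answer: 4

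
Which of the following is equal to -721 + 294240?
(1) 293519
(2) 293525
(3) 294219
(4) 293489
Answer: 1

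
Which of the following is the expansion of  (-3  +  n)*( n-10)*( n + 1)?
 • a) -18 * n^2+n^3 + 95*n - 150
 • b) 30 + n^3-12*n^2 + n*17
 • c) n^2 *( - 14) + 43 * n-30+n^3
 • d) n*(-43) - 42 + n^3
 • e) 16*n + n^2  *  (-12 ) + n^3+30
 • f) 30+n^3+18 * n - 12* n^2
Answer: b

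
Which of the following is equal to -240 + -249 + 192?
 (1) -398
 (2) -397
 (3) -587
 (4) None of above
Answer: 4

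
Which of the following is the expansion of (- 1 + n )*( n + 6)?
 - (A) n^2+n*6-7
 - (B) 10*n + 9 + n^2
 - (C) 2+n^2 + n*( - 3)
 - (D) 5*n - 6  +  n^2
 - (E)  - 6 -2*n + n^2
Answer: D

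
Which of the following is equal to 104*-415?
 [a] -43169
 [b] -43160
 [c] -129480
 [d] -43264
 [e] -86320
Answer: b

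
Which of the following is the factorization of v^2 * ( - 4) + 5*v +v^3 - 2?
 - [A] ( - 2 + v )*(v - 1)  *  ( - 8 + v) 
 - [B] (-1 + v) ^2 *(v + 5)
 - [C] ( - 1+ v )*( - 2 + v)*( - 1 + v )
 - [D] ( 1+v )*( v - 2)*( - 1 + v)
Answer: C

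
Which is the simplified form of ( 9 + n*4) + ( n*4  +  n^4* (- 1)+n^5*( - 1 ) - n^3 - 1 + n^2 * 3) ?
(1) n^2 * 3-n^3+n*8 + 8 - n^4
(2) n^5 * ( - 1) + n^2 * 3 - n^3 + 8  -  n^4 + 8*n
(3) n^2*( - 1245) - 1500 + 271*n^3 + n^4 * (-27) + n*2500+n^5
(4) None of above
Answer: 2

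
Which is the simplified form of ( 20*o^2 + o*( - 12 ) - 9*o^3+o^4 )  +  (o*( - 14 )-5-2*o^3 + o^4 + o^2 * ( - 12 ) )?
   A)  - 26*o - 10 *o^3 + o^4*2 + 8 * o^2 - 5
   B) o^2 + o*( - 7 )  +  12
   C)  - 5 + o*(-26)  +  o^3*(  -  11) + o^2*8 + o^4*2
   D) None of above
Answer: C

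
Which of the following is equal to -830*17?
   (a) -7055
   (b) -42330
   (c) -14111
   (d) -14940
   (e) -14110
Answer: e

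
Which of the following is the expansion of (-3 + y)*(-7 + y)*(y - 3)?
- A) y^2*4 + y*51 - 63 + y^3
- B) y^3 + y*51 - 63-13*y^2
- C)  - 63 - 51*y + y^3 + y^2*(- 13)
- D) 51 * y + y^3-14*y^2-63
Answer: B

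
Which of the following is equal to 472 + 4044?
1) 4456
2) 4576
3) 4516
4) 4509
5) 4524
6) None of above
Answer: 3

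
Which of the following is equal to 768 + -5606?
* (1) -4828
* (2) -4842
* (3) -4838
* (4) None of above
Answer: 3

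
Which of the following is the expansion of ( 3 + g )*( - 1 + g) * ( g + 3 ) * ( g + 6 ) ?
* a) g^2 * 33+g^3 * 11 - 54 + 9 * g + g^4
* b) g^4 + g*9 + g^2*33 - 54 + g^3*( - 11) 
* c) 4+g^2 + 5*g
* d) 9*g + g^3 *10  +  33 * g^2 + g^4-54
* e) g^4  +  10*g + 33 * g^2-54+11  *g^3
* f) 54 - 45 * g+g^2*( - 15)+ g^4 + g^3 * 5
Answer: a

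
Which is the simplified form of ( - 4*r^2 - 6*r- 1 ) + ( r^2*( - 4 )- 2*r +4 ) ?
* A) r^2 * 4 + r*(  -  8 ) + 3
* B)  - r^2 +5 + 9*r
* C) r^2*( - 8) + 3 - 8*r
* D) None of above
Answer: C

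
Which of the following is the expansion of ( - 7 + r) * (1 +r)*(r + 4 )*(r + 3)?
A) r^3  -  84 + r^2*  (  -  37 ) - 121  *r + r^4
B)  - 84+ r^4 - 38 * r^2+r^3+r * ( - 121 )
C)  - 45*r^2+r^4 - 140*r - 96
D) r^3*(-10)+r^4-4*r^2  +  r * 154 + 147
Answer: A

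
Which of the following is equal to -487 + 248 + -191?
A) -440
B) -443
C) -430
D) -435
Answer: C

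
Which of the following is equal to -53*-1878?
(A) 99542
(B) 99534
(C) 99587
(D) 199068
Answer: B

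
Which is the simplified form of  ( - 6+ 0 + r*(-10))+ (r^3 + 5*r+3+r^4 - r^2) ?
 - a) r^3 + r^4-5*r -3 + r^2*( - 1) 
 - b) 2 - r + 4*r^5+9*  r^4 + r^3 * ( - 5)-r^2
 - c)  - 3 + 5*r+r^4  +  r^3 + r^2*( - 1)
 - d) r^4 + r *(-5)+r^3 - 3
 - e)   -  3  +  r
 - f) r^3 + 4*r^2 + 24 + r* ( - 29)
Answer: a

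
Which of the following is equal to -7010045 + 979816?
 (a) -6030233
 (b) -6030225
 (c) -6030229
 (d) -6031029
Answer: c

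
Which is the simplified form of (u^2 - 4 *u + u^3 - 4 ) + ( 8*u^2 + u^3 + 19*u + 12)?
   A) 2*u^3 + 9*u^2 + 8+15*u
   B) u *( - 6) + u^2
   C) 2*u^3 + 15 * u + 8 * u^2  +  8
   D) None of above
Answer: A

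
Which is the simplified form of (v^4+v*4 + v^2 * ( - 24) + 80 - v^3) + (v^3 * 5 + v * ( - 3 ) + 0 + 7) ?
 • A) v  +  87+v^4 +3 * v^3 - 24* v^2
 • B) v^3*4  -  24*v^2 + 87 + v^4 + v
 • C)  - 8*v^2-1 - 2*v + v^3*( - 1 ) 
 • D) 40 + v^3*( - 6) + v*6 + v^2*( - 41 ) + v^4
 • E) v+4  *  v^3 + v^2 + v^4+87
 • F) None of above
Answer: B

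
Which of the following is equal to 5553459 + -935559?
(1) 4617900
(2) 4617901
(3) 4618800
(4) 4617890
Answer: 1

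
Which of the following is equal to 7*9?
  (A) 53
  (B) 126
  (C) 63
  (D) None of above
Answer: C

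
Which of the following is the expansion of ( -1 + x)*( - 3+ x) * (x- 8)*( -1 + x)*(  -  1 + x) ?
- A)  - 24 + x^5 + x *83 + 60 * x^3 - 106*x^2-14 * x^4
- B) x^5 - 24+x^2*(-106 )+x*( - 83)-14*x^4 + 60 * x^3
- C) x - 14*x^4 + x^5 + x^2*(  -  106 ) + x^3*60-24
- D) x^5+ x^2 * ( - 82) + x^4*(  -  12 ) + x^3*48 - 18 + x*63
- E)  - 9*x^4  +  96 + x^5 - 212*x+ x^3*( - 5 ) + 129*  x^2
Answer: A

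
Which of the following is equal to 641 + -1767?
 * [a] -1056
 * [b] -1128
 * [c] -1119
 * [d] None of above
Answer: d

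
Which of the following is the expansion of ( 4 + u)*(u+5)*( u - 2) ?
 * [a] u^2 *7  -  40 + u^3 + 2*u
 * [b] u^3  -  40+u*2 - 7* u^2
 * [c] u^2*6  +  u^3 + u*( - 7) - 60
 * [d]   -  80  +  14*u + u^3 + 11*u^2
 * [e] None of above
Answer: a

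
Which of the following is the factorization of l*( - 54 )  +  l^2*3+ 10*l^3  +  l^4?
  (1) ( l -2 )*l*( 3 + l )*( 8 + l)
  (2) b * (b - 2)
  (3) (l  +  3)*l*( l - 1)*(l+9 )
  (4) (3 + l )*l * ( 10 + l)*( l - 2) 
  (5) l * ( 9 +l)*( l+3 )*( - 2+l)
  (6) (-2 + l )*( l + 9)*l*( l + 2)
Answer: 5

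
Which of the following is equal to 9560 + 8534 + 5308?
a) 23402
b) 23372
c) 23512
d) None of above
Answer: a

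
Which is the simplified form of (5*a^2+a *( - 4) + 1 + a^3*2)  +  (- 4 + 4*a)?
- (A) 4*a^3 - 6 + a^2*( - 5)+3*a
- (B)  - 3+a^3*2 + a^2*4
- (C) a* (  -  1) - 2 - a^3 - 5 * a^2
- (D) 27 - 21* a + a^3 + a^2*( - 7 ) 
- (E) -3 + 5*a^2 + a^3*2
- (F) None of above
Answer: E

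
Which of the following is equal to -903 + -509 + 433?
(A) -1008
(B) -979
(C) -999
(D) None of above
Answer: B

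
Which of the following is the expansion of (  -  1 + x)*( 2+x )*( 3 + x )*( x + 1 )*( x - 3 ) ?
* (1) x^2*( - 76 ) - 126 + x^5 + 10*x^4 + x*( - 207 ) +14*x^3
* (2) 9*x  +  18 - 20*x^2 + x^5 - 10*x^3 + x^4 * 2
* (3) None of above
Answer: 2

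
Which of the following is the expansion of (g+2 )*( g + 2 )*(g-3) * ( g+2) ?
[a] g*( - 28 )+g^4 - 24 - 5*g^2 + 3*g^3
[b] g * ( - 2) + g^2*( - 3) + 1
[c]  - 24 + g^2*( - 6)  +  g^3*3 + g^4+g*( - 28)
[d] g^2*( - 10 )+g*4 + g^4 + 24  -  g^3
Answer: c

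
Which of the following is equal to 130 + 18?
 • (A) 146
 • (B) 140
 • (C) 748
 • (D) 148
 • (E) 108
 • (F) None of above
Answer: D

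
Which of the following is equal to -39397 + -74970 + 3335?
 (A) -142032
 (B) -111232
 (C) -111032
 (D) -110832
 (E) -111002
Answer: C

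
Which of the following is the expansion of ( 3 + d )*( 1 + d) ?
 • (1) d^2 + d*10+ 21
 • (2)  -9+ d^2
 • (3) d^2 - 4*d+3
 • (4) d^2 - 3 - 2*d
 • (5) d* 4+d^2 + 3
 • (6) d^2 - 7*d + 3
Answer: 5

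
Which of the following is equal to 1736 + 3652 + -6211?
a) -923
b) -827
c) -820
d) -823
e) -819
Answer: d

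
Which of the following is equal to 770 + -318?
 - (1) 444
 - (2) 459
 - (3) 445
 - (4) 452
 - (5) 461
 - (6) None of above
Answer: 4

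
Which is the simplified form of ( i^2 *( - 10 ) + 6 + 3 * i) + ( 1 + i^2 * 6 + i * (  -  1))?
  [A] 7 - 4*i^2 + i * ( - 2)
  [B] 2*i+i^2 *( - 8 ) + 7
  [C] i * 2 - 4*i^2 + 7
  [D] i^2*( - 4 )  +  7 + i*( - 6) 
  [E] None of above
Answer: C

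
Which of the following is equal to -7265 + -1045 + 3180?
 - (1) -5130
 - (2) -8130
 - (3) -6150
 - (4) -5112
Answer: 1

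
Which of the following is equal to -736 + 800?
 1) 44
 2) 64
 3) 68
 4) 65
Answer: 2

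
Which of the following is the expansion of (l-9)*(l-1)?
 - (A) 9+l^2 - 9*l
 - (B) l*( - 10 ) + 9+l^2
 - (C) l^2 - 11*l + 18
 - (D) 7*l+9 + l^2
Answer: B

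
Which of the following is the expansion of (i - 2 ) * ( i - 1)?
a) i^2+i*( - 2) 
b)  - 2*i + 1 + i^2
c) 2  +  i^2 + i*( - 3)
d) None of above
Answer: c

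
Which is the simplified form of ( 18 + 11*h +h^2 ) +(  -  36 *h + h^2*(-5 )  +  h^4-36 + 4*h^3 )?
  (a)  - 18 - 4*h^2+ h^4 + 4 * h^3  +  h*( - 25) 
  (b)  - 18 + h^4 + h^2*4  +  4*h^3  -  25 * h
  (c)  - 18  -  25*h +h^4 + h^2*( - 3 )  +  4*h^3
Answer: a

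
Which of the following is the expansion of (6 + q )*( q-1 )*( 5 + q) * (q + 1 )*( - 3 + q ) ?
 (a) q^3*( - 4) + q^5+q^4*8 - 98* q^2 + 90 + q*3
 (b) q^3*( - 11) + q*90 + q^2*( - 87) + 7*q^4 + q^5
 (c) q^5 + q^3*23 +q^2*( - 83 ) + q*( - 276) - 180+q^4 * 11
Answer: a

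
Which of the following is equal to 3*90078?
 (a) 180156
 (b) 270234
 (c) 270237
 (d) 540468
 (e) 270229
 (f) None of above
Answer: b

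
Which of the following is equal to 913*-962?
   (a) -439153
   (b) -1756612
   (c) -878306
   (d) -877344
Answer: c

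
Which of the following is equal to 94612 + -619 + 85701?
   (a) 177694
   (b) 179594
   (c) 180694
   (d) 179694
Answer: d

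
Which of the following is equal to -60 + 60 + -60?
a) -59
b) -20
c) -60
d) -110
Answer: c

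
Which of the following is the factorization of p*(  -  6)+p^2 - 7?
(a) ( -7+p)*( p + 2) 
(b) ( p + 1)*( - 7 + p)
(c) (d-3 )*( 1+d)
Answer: b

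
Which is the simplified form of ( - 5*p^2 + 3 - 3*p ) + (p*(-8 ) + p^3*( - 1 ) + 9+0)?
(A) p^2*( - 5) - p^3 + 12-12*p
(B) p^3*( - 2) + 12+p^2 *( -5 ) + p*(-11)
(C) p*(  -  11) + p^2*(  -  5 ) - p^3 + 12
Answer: C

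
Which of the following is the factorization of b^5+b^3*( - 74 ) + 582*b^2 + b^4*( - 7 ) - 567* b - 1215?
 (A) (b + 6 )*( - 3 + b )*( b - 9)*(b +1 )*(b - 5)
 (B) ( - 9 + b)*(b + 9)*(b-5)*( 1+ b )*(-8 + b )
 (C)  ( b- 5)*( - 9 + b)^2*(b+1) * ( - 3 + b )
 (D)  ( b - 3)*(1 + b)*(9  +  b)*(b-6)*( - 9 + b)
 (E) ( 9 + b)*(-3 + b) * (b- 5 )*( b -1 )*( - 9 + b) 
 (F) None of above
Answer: F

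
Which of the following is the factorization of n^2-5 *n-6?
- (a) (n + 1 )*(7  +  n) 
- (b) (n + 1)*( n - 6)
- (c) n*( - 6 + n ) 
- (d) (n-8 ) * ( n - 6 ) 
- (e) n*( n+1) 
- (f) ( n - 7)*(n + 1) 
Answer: b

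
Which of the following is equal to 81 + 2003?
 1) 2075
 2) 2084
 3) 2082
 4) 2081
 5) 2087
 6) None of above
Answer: 2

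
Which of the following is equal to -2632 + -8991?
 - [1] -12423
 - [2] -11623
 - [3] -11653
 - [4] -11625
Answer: 2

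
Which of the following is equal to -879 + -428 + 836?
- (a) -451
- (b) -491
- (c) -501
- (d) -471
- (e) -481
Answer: d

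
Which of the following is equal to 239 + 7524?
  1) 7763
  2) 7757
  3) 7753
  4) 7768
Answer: 1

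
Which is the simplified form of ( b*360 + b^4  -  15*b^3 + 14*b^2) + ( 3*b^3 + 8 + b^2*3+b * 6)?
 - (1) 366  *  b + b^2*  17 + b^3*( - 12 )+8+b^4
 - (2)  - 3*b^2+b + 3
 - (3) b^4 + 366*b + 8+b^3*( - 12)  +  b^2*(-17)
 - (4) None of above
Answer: 1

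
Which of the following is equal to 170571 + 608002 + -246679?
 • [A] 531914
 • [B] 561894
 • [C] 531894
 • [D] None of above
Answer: C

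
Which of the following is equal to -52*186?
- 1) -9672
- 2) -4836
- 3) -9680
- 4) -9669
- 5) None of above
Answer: 1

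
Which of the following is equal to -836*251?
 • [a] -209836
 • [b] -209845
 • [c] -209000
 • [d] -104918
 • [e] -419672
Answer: a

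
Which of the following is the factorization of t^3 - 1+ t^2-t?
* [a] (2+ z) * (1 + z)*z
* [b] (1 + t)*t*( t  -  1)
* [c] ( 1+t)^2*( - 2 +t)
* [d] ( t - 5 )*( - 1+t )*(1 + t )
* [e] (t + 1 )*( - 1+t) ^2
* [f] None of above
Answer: f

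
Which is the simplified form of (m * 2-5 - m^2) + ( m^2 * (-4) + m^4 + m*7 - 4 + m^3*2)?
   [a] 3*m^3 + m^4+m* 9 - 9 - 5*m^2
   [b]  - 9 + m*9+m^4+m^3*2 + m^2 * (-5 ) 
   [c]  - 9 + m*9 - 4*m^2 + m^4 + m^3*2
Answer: b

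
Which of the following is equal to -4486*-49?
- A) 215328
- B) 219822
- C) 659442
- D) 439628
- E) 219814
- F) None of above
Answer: E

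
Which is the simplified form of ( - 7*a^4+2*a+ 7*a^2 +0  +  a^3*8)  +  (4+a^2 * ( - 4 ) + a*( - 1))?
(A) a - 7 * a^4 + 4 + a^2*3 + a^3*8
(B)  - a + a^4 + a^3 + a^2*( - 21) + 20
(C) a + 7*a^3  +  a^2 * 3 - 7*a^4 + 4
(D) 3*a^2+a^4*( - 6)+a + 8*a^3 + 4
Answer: A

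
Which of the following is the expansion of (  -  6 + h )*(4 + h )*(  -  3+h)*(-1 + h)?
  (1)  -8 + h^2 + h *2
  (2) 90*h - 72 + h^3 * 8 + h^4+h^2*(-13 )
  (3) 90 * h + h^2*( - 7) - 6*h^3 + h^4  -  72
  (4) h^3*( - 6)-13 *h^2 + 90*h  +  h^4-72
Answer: 4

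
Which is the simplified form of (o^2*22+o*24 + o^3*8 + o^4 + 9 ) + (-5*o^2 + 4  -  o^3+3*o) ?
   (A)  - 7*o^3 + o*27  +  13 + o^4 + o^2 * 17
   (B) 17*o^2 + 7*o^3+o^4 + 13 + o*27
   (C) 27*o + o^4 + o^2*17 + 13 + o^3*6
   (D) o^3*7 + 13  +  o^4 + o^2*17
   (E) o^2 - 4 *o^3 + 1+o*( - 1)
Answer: B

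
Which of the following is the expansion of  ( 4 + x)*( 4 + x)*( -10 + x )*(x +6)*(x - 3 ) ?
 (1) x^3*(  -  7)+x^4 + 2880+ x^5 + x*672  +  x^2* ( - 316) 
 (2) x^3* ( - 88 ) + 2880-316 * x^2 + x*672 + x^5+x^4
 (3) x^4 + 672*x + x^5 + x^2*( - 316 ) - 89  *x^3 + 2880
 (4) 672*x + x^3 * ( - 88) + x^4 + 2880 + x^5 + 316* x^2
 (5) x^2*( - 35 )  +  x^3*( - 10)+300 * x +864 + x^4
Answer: 2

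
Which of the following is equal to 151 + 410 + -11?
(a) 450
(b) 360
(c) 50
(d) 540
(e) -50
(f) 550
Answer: f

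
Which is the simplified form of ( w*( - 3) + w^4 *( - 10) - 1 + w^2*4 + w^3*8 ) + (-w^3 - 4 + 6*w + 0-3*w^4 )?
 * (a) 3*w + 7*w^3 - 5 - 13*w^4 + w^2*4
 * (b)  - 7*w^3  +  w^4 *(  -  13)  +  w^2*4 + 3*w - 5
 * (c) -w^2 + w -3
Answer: a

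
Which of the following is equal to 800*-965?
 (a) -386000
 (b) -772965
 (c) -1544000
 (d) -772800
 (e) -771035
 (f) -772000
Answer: f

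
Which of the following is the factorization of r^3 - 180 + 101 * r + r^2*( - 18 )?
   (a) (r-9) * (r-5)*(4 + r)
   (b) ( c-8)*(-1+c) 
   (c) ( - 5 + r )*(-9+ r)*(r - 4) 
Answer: c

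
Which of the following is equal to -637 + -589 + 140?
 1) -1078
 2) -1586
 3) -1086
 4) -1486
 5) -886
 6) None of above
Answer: 3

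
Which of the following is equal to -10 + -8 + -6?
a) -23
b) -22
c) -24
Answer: c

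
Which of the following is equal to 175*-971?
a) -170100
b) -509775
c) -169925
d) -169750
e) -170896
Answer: c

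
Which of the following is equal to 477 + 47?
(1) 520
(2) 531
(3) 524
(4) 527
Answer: 3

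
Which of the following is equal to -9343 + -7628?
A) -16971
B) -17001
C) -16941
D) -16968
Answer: A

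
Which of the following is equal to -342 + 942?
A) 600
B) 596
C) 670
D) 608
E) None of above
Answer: A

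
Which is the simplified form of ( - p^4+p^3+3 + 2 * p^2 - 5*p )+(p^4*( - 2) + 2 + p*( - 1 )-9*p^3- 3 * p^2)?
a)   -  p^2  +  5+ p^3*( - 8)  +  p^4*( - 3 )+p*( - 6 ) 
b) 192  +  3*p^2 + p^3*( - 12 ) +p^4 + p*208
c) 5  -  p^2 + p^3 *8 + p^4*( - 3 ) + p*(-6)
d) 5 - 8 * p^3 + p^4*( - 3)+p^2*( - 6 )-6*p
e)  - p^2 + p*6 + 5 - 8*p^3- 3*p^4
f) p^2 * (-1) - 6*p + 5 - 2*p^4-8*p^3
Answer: a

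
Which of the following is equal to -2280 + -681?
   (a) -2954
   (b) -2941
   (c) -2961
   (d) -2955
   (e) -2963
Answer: c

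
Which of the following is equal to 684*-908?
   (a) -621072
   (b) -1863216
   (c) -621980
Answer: a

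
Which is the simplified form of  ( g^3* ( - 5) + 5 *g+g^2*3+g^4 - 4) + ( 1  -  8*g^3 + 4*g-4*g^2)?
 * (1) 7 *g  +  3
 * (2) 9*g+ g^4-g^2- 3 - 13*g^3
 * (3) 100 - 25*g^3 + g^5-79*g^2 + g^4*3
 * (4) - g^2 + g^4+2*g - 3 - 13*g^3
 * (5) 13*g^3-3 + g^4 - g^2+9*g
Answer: 2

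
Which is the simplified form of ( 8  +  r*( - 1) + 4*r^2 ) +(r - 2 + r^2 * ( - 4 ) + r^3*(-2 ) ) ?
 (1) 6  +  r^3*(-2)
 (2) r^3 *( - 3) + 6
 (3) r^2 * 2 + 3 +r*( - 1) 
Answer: 1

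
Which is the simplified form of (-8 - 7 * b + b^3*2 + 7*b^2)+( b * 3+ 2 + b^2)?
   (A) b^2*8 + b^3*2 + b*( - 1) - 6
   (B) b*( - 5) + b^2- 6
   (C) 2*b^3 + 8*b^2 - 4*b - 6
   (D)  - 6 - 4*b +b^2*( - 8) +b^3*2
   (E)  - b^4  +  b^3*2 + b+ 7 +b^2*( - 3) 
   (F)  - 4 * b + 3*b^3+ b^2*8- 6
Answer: C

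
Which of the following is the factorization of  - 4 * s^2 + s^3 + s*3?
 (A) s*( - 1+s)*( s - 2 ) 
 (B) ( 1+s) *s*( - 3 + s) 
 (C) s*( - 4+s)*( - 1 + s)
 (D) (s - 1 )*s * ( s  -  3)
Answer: D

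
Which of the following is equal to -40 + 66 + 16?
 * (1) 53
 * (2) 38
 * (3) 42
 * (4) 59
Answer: 3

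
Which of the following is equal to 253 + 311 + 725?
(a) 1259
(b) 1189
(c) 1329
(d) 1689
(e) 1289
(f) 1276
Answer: e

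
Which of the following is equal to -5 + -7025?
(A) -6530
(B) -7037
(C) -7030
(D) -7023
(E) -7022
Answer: C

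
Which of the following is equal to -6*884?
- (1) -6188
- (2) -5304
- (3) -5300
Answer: 2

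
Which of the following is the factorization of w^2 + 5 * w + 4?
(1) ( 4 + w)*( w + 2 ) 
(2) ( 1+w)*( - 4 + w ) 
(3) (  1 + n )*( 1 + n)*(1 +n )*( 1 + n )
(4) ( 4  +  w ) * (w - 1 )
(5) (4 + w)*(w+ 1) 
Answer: 5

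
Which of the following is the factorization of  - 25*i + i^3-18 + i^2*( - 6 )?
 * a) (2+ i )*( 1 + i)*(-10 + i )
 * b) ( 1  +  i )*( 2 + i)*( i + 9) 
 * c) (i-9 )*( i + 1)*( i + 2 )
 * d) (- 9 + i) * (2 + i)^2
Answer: c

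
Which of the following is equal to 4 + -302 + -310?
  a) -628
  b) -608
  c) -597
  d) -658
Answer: b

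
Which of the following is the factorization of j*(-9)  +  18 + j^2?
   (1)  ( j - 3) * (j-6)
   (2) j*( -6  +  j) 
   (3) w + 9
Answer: 1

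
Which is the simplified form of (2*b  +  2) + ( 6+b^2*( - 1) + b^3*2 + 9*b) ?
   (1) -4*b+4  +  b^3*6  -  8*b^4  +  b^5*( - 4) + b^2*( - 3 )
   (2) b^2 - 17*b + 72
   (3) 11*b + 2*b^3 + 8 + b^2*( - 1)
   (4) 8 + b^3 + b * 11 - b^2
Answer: 3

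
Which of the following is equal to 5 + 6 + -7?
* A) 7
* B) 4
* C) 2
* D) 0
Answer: B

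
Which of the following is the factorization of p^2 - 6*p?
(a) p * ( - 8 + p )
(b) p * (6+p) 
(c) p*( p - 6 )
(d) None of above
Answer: c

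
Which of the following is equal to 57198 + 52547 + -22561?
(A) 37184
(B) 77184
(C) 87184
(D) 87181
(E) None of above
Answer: C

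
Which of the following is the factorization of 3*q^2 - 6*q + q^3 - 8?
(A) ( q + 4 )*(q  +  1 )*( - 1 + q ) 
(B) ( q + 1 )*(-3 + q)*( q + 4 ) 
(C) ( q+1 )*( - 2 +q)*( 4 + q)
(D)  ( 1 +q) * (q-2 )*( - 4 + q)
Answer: C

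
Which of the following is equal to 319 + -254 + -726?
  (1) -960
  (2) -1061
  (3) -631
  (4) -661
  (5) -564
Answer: 4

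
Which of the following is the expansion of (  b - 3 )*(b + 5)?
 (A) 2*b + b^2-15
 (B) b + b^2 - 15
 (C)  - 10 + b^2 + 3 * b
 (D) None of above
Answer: A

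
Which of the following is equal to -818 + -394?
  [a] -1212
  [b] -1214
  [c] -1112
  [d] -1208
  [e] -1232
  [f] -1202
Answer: a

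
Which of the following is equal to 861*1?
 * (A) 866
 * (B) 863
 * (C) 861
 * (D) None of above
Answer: C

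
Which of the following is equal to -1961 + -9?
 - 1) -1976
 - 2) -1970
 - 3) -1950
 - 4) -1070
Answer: 2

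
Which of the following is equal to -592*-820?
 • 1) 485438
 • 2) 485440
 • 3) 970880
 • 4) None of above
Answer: 2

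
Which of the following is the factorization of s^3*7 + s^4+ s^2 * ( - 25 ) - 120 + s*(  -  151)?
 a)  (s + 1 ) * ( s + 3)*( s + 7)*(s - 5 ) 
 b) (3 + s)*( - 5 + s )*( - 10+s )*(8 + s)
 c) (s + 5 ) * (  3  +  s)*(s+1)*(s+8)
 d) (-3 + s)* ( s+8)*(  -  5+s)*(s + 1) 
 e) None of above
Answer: e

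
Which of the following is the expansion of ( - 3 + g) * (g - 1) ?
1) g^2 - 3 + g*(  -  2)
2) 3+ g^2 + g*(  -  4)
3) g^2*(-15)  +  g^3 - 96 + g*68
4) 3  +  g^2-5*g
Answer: 2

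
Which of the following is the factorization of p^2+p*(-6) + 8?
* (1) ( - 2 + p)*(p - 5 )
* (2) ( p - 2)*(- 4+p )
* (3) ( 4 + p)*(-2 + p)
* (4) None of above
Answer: 2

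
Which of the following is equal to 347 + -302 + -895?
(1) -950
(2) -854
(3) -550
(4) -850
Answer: 4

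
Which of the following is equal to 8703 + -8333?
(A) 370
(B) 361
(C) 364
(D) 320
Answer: A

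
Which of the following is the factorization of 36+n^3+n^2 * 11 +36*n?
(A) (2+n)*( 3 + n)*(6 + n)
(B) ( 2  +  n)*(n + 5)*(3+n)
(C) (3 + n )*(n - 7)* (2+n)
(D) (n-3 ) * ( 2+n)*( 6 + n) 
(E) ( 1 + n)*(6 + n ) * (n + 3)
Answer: A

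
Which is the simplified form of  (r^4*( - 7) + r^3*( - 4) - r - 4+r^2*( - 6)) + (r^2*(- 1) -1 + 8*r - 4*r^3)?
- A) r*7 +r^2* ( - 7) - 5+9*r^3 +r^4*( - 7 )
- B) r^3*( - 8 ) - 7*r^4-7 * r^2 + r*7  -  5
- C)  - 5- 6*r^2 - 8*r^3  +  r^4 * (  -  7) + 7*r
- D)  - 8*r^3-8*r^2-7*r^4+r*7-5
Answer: B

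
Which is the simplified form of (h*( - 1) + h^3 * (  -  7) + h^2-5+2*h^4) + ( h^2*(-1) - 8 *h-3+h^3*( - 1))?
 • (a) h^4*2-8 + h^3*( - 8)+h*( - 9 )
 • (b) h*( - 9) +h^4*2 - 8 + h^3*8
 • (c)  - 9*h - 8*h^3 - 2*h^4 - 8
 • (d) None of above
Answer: a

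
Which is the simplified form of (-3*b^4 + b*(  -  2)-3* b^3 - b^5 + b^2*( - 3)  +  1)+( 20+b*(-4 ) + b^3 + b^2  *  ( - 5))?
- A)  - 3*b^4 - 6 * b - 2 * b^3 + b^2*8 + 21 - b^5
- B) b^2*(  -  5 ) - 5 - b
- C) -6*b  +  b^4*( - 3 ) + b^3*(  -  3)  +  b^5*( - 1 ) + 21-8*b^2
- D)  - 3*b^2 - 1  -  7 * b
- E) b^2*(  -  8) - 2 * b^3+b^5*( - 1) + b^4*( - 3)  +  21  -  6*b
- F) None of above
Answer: E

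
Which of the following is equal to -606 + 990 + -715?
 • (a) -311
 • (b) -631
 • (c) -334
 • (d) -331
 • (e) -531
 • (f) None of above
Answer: d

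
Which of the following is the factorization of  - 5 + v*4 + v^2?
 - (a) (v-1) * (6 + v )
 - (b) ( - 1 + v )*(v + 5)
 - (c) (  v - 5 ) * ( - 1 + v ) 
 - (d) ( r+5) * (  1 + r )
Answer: b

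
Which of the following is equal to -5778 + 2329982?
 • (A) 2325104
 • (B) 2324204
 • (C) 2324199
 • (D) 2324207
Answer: B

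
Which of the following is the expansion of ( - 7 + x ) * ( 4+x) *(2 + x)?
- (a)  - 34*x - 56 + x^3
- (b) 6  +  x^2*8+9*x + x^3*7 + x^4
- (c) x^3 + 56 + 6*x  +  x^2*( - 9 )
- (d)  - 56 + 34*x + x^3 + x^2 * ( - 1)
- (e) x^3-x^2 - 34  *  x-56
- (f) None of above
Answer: e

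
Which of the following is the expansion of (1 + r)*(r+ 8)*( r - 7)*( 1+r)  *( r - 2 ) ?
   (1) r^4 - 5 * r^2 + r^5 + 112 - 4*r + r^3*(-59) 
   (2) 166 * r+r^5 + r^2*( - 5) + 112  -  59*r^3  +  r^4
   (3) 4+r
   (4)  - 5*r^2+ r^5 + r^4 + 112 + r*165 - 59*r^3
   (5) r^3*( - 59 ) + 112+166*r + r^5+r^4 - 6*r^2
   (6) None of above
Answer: 2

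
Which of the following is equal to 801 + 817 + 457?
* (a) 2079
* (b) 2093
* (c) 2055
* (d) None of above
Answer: d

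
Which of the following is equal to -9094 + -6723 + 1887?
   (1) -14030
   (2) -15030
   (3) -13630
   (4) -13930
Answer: 4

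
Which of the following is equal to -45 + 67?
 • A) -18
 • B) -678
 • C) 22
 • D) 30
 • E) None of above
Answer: C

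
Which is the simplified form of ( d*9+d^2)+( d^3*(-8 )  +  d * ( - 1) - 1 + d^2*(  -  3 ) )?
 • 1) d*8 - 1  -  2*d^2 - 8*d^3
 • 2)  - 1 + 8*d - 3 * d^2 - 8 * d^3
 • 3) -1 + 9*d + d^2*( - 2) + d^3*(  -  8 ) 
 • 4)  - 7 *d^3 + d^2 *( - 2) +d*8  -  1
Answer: 1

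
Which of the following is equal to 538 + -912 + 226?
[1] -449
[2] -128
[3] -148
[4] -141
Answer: 3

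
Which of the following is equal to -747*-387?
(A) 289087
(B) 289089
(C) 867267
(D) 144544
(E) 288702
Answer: B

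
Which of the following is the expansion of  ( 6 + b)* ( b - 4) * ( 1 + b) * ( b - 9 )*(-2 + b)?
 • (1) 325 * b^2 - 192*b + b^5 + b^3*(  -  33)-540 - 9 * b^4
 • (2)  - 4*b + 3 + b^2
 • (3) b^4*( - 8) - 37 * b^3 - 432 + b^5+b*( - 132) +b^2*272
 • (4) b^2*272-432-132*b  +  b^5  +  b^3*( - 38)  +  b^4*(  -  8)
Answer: 3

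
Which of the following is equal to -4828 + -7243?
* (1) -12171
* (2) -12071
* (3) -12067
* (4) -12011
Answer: 2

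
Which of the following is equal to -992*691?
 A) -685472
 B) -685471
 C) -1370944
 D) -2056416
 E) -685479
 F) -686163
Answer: A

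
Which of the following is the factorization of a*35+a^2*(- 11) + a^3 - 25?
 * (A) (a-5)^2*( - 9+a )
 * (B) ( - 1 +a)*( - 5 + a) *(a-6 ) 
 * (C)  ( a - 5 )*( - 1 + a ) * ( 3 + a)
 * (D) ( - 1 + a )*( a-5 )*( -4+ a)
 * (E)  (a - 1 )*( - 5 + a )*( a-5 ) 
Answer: E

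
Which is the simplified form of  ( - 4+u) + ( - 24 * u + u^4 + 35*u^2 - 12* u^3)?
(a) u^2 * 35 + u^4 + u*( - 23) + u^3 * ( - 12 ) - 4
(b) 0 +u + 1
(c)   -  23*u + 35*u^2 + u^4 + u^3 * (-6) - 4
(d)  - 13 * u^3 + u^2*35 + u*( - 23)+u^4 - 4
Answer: a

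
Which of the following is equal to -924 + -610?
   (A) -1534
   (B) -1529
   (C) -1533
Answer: A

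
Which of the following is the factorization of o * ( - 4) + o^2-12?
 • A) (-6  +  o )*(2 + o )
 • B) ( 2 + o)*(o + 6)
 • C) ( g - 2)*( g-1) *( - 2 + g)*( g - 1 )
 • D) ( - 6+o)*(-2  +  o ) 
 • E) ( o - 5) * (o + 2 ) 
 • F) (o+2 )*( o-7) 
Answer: A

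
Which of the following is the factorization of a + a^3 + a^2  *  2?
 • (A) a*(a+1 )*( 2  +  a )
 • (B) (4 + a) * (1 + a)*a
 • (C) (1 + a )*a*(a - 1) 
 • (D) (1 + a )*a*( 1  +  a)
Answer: D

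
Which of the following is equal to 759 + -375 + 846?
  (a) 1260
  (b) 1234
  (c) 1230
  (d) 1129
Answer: c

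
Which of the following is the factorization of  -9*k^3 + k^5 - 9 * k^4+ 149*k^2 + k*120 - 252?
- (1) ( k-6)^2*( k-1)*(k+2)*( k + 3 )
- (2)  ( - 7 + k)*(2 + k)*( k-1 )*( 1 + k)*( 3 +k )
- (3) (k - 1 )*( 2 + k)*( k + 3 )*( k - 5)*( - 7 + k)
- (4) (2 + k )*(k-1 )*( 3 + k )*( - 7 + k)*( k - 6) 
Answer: 4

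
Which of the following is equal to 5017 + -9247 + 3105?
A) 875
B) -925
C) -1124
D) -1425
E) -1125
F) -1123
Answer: E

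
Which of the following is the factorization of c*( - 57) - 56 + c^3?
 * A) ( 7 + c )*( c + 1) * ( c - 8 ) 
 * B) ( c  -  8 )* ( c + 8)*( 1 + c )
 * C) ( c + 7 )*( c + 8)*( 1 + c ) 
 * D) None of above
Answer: A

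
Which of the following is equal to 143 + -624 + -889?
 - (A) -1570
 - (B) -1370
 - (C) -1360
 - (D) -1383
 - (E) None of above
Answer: B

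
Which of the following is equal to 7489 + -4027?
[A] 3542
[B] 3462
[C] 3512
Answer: B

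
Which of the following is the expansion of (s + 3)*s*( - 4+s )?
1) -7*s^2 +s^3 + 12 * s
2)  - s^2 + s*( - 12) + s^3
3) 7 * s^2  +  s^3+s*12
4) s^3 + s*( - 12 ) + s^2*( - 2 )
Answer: 2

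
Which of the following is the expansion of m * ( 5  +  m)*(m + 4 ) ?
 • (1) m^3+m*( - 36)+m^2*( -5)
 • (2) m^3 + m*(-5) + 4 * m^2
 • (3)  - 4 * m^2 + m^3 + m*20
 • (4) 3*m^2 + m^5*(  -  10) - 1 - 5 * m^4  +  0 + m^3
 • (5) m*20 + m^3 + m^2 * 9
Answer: 5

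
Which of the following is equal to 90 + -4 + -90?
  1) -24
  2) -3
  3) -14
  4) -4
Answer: 4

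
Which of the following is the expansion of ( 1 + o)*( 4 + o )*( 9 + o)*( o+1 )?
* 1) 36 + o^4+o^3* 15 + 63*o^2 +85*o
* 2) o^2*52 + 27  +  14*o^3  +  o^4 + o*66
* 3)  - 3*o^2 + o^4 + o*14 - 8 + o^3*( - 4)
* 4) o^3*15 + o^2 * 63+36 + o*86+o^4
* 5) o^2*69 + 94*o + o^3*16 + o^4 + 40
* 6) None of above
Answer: 1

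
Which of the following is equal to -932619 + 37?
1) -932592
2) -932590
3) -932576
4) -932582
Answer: 4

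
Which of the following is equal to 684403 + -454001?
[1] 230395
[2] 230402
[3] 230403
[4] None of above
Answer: 2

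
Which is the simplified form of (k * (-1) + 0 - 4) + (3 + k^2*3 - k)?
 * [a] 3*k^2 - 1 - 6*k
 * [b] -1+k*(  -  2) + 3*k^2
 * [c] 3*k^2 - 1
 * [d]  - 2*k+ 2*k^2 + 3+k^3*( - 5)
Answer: b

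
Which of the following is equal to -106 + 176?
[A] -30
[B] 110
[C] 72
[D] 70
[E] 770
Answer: D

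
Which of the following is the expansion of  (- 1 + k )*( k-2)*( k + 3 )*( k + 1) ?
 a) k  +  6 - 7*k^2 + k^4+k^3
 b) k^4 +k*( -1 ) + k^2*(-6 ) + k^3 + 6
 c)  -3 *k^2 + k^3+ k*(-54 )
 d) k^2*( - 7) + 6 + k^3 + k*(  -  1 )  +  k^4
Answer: d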